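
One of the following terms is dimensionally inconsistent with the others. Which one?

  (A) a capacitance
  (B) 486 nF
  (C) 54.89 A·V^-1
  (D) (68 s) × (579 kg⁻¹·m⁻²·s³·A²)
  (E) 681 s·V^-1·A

(C)

Work out the base dimensions of each:
  (A) [capacitance] = kg⁻¹·m⁻²·s⁴·A²
  (B) F = C·V⁻¹ = kg⁻¹·m⁻²·s⁴·A²
  (C) A·V⁻¹ = A·(J·C⁻¹)⁻¹ = kg⁻¹·m⁻²·s³·A²
  (D) [s] · [kg⁻¹·m⁻²·s³·A²] = kg⁻¹·m⁻²·s⁴·A²
  (E) A·s·V⁻¹ = A·s·(J·C⁻¹)⁻¹ = kg⁻¹·m⁻²·s⁴·A²
All reduce to kg⁻¹·m⁻²·s⁴·A² except (C), which is kg⁻¹·m⁻²·s³·A².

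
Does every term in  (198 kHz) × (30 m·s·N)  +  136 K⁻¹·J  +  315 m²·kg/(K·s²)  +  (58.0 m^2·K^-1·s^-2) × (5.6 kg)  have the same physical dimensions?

No

Reduce each to base SI dimensions:
  (198 kHz) × (30 m·s·N):  [s⁻¹] · [kg·m²·s⁻¹] = kg·m²·s⁻²
  136 K⁻¹·J:  J·K⁻¹ = N·m·K⁻¹ = kg·m²·s⁻²·K⁻¹
  315 m²·kg/(K·s²):  kg·m²·s⁻²·K⁻¹
  (58.0 m^2·K^-1·s^-2) × (5.6 kg):  [m²·s⁻²·K⁻¹] · [kg] = kg·m²·s⁻²·K⁻¹
The terms do not share a single dimension (kg·m²·s⁻² vs kg·m²·s⁻²·K⁻¹).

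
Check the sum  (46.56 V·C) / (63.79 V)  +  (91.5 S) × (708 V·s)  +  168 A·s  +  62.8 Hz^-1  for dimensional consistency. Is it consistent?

No

In SI base units:
  (46.56 V·C) / (63.79 V):  [kg·m²·s⁻²] / [kg·m²·s⁻³·A⁻¹] = s·A
  (91.5 S) × (708 V·s):  [kg⁻¹·m⁻²·s³·A²] · [kg·m²·s⁻²·A⁻¹] = s·A
  168 A·s:  A·s = s·A
  62.8 Hz^-1:  Hz⁻¹ = (s⁻¹)⁻¹ = s
The terms do not share a single dimension (s vs s·A).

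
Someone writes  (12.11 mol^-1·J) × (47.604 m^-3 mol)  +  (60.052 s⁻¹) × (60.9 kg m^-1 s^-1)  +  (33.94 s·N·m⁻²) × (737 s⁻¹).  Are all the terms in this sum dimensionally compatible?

Yes

Work out the base dimensions of each:
  (12.11 mol^-1·J) × (47.604 m^-3 mol):  [kg·m²·s⁻²·mol⁻¹] · [m⁻³·mol] = kg·m⁻¹·s⁻²
  (60.052 s⁻¹) × (60.9 kg m^-1 s^-1):  [s⁻¹] · [kg·m⁻¹·s⁻¹] = kg·m⁻¹·s⁻²
  (33.94 s·N·m⁻²) × (737 s⁻¹):  [kg·m⁻¹·s⁻¹] · [s⁻¹] = kg·m⁻¹·s⁻²
Every term reduces to kg·m⁻¹·s⁻².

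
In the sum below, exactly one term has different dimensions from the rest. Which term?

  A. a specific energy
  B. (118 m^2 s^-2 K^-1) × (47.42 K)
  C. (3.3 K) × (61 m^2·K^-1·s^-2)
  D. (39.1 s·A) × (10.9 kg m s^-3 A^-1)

D.

In SI base units:
  A. [specific energy] = m²·s⁻²
  B. [m²·s⁻²·K⁻¹] · [K] = m²·s⁻²
  C. [K] · [m²·s⁻²·K⁻¹] = m²·s⁻²
  D. [s·A] · [kg·m·s⁻³·A⁻¹] = kg·m·s⁻²
All reduce to m²·s⁻² except D., which is kg·m·s⁻².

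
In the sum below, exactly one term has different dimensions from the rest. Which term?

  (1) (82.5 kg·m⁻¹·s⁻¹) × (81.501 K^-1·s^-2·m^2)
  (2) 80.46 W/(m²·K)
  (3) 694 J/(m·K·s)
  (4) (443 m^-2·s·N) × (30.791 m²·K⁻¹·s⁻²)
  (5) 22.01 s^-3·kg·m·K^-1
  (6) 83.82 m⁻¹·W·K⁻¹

Expand each in SI base units:
  (1) [kg·m⁻¹·s⁻¹] · [m²·s⁻²·K⁻¹] = kg·m·s⁻³·K⁻¹
  (2) W·m⁻²·K⁻¹ = J·s⁻¹·m⁻²·K⁻¹ = kg·s⁻³·K⁻¹
  (3) J·s⁻¹·m⁻¹·K⁻¹ = N·m·s⁻¹·m⁻¹·K⁻¹ = kg·m·s⁻³·K⁻¹
  (4) [kg·m⁻¹·s⁻¹] · [m²·s⁻²·K⁻¹] = kg·m·s⁻³·K⁻¹
  (5) kg·m·s⁻³·K⁻¹
  (6) W·m⁻¹·K⁻¹ = J·s⁻¹·m⁻¹·K⁻¹ = kg·m·s⁻³·K⁻¹
All reduce to kg·m·s⁻³·K⁻¹ except (2), which is kg·s⁻³·K⁻¹.

(2)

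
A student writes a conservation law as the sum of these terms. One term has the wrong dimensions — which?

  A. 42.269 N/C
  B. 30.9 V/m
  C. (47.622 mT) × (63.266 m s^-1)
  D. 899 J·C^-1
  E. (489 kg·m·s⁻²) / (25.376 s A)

D.

Expand each in SI base units:
  A. N·C⁻¹ = kg·m·s⁻²·(s·A)⁻¹ = kg·m·s⁻³·A⁻¹
  B. V·m⁻¹ = J·C⁻¹·m⁻¹ = kg·m·s⁻³·A⁻¹
  C. [kg·s⁻²·A⁻¹] · [m·s⁻¹] = kg·m·s⁻³·A⁻¹
  D. J·C⁻¹ = N·m·(s·A)⁻¹ = kg·m²·s⁻³·A⁻¹
  E. [kg·m·s⁻²] / [s·A] = kg·m·s⁻³·A⁻¹
All reduce to kg·m·s⁻³·A⁻¹ except D., which is kg·m²·s⁻³·A⁻¹.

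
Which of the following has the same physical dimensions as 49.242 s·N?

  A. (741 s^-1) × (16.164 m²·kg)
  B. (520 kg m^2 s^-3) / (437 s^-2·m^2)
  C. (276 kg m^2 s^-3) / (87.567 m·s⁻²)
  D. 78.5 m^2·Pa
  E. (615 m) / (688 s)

C.

Reference: N·s = kg·m·s⁻²·s = kg·m·s⁻¹.
Each option:
  A. [s⁻¹] · [kg·m²] = kg·m²·s⁻¹
  B. [kg·m²·s⁻³] / [m²·s⁻²] = kg·s⁻¹
  C. [kg·m²·s⁻³] / [m·s⁻²] = kg·m·s⁻¹  ← same
  D. Pa·m² = N·m⁻²·m² = kg·m·s⁻²
  E. [m] / [s] = m·s⁻¹
Only C. matches kg·m·s⁻¹.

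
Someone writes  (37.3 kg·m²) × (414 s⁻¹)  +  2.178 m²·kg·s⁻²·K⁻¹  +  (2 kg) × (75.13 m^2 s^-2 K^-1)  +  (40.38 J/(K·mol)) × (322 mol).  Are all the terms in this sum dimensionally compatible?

Work out the base dimensions of each:
  (37.3 kg·m²) × (414 s⁻¹):  [kg·m²] · [s⁻¹] = kg·m²·s⁻¹
  2.178 m²·kg·s⁻²·K⁻¹:  kg·m²·s⁻²·K⁻¹
  (2 kg) × (75.13 m^2 s^-2 K^-1):  [kg] · [m²·s⁻²·K⁻¹] = kg·m²·s⁻²·K⁻¹
  (40.38 J/(K·mol)) × (322 mol):  [kg·m²·s⁻²·K⁻¹·mol⁻¹] · [mol] = kg·m²·s⁻²·K⁻¹
The terms do not share a single dimension (kg·m²·s⁻²·K⁻¹ vs kg·m²·s⁻¹).

No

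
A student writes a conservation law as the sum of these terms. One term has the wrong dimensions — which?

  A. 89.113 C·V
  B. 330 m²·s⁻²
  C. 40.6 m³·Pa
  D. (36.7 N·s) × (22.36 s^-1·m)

Dimensions:
  A. C·V = s·A·J·C⁻¹ = kg·m²·s⁻²
  B. m²·s⁻²
  C. Pa·m³ = N·m⁻²·m³ = kg·m²·s⁻²
  D. [kg·m·s⁻¹] · [m·s⁻¹] = kg·m²·s⁻²
All reduce to kg·m²·s⁻² except B., which is m²·s⁻².

B.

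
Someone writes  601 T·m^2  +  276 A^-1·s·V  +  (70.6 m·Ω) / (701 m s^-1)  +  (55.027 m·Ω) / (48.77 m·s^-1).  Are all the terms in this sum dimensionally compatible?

No

Dimensions:
  601 T·m^2:  T·m² = Wb·m⁻²·m² = kg·m²·s⁻²·A⁻¹
  276 A^-1·s·V:  V·s·A⁻¹ = J·C⁻¹·s·A⁻¹ = kg·m²·s⁻²·A⁻²
  (70.6 m·Ω) / (701 m s^-1):  [kg·m³·s⁻³·A⁻²] / [m·s⁻¹] = kg·m²·s⁻²·A⁻²
  (55.027 m·Ω) / (48.77 m·s^-1):  [kg·m³·s⁻³·A⁻²] / [m·s⁻¹] = kg·m²·s⁻²·A⁻²
The terms do not share a single dimension (kg·m²·s⁻²·A⁻² vs kg·m²·s⁻²·A⁻¹).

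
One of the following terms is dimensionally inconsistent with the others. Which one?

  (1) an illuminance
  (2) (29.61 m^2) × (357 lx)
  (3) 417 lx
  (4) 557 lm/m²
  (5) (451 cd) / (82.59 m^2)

Expand each in SI base units:
  (1) [illuminance] = m⁻²·cd
  (2) [m²] · [m⁻²·cd] = cd
  (3) lx = lm·m⁻² = m⁻²·cd
  (4) lm·m⁻² = cd·m⁻² = m⁻²·cd
  (5) [cd] / [m²] = m⁻²·cd
All reduce to m⁻²·cd except (2), which is cd.

(2)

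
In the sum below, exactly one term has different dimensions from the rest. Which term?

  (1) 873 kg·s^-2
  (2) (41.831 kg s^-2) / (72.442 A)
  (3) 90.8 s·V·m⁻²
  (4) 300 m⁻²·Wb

(1)

Dimensions:
  (1) kg·s⁻²
  (2) [kg·s⁻²] / [A] = kg·s⁻²·A⁻¹
  (3) V·s·m⁻² = J·C⁻¹·s·m⁻² = kg·s⁻²·A⁻¹
  (4) Wb·m⁻² = V·s·m⁻² = kg·s⁻²·A⁻¹
All reduce to kg·s⁻²·A⁻¹ except (1), which is kg·s⁻².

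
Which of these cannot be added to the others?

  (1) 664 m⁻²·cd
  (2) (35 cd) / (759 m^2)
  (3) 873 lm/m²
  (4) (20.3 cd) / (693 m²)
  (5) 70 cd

(5)

Expand each in SI base units:
  (1) cd·m⁻² = m⁻²·cd
  (2) [cd] / [m²] = m⁻²·cd
  (3) lm·m⁻² = cd·m⁻² = m⁻²·cd
  (4) [cd] / [m²] = m⁻²·cd
  (5) cd
All reduce to m⁻²·cd except (5), which is cd.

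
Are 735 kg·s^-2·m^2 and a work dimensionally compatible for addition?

Work out the base dimensions of each:
  735 kg·s^-2·m^2:  kg·m²·s⁻²
  a work:  [work] = kg·m²·s⁻²
Both are kg·m²·s⁻², so they have the same dimensions and can be added.

Yes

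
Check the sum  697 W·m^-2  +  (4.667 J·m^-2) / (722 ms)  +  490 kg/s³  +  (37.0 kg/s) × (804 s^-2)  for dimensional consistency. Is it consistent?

Reduce each to base SI dimensions:
  697 W·m^-2:  W·m⁻² = J·s⁻¹·m⁻² = kg·s⁻³
  (4.667 J·m^-2) / (722 ms):  [kg·s⁻²] / [s] = kg·s⁻³
  490 kg/s³:  kg·s⁻³
  (37.0 kg/s) × (804 s^-2):  [kg·s⁻¹] · [s⁻²] = kg·s⁻³
Every term reduces to kg·s⁻³.

Yes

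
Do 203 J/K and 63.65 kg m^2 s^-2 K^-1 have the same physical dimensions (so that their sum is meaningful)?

Yes

Reduce each to base SI dimensions:
  203 J/K:  J·K⁻¹ = N·m·K⁻¹ = kg·m²·s⁻²·K⁻¹
  63.65 kg m^2 s^-2 K^-1:  kg·m²·s⁻²·K⁻¹
Both are kg·m²·s⁻²·K⁻¹, so they have the same dimensions and can be added.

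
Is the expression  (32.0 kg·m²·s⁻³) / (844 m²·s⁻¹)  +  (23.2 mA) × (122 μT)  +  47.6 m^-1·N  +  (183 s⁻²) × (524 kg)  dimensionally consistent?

In SI base units:
  (32.0 kg·m²·s⁻³) / (844 m²·s⁻¹):  [kg·m²·s⁻³] / [m²·s⁻¹] = kg·s⁻²
  (23.2 mA) × (122 μT):  [A] · [kg·s⁻²·A⁻¹] = kg·s⁻²
  47.6 m^-1·N:  N·m⁻¹ = kg·m·s⁻²·m⁻¹ = kg·s⁻²
  (183 s⁻²) × (524 kg):  [s⁻²] · [kg] = kg·s⁻²
Every term reduces to kg·s⁻².

Yes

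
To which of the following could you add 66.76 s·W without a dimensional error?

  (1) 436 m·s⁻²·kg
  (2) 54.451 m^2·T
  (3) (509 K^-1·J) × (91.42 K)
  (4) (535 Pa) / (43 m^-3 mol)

Reference: W·s = J·s⁻¹·s = kg·m²·s⁻².
Each option:
  (1) kg·m·s⁻²
  (2) T·m² = Wb·m⁻²·m² = kg·m²·s⁻²·A⁻¹
  (3) [kg·m²·s⁻²·K⁻¹] · [K] = kg·m²·s⁻²  ← same
  (4) [kg·m⁻¹·s⁻²] / [m⁻³·mol] = kg·m²·s⁻²·mol⁻¹
Only (3) matches kg·m²·s⁻².

(3)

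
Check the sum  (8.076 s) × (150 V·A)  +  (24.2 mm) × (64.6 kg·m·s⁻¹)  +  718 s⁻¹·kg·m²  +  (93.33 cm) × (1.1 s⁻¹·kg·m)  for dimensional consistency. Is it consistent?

No

Expand each in SI base units:
  (8.076 s) × (150 V·A):  [s] · [kg·m²·s⁻³] = kg·m²·s⁻²
  (24.2 mm) × (64.6 kg·m·s⁻¹):  [m] · [kg·m·s⁻¹] = kg·m²·s⁻¹
  718 s⁻¹·kg·m²:  kg·m²·s⁻¹
  (93.33 cm) × (1.1 s⁻¹·kg·m):  [m] · [kg·m·s⁻¹] = kg·m²·s⁻¹
The terms do not share a single dimension (kg·m²·s⁻² vs kg·m²·s⁻¹).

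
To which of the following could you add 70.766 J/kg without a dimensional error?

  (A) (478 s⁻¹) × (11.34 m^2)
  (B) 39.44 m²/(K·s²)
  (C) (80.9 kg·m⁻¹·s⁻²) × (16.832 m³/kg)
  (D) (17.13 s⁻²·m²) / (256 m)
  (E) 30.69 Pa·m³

Reference: J·kg⁻¹ = N·m·kg⁻¹ = m²·s⁻².
Each option:
  (A) [s⁻¹] · [m²] = m²·s⁻¹
  (B) m²·s⁻²·K⁻¹
  (C) [kg·m⁻¹·s⁻²] · [kg⁻¹·m³] = m²·s⁻²  ← same
  (D) [m²·s⁻²] / [m] = m·s⁻²
  (E) Pa·m³ = N·m⁻²·m³ = kg·m²·s⁻²
Only (C) matches m²·s⁻².

(C)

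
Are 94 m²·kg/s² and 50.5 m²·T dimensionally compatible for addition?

No

Reduce each to base SI dimensions:
  94 m²·kg/s²:  kg·m²·s⁻²
  50.5 m²·T:  T·m² = Wb·m⁻²·m² = kg·m²·s⁻²·A⁻¹
kg·m²·s⁻² ≠ kg·m²·s⁻²·A⁻¹, so they cannot be added.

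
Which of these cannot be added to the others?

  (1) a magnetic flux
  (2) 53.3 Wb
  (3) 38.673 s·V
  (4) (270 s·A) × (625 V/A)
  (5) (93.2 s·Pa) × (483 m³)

(5)

Work out the base dimensions of each:
  (1) [magnetic flux] = kg·m²·s⁻²·A⁻¹
  (2) Wb = V·s = kg·m²·s⁻²·A⁻¹
  (3) V·s = J·C⁻¹·s = kg·m²·s⁻²·A⁻¹
  (4) [s·A] · [kg·m²·s⁻³·A⁻²] = kg·m²·s⁻²·A⁻¹
  (5) [kg·m⁻¹·s⁻¹] · [m³] = kg·m²·s⁻¹
All reduce to kg·m²·s⁻²·A⁻¹ except (5), which is kg·m²·s⁻¹.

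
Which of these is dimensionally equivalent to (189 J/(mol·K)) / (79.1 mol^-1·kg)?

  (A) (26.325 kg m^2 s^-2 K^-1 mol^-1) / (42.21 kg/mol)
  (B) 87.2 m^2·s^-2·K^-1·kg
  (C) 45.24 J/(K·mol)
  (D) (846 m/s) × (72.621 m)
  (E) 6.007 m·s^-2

Reference: [kg·m²·s⁻²·K⁻¹·mol⁻¹] / [kg·mol⁻¹] = m²·s⁻²·K⁻¹.
Each option:
  (A) [kg·m²·s⁻²·K⁻¹·mol⁻¹] / [kg·mol⁻¹] = m²·s⁻²·K⁻¹  ← same
  (B) kg·m²·s⁻²·K⁻¹
  (C) J·mol⁻¹·K⁻¹ = N·m·mol⁻¹·K⁻¹ = kg·m²·s⁻²·K⁻¹·mol⁻¹
  (D) [m·s⁻¹] · [m] = m²·s⁻¹
  (E) m·s⁻²
Only (A) matches m²·s⁻²·K⁻¹.

(A)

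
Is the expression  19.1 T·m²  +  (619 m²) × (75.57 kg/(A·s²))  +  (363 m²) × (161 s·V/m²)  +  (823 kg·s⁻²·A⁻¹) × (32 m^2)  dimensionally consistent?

Yes

Expand each in SI base units:
  19.1 T·m²:  T·m² = Wb·m⁻²·m² = kg·m²·s⁻²·A⁻¹
  (619 m²) × (75.57 kg/(A·s²)):  [m²] · [kg·s⁻²·A⁻¹] = kg·m²·s⁻²·A⁻¹
  (363 m²) × (161 s·V/m²):  [m²] · [kg·s⁻²·A⁻¹] = kg·m²·s⁻²·A⁻¹
  (823 kg·s⁻²·A⁻¹) × (32 m^2):  [kg·s⁻²·A⁻¹] · [m²] = kg·m²·s⁻²·A⁻¹
Every term reduces to kg·m²·s⁻²·A⁻¹.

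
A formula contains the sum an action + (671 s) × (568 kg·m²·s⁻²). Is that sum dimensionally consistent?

In SI base units:
  an action:  [action] = kg·m²·s⁻¹
  (671 s) × (568 kg·m²·s⁻²):  [s] · [kg·m²·s⁻²] = kg·m²·s⁻¹
Both are kg·m²·s⁻¹, so they have the same dimensions and can be added.

Yes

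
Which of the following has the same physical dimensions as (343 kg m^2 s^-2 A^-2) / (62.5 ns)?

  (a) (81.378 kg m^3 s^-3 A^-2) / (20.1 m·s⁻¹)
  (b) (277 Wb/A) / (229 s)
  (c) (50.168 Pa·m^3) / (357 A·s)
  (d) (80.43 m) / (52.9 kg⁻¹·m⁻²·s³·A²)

Reference: [kg·m²·s⁻²·A⁻²] / [s] = kg·m²·s⁻³·A⁻².
Each option:
  (a) [kg·m³·s⁻³·A⁻²] / [m·s⁻¹] = kg·m²·s⁻²·A⁻²
  (b) [kg·m²·s⁻²·A⁻²] / [s] = kg·m²·s⁻³·A⁻²  ← same
  (c) [kg·m²·s⁻²] / [s·A] = kg·m²·s⁻³·A⁻¹
  (d) [m] / [kg⁻¹·m⁻²·s³·A²] = kg·m³·s⁻³·A⁻²
Only (b) matches kg·m²·s⁻³·A⁻².

(b)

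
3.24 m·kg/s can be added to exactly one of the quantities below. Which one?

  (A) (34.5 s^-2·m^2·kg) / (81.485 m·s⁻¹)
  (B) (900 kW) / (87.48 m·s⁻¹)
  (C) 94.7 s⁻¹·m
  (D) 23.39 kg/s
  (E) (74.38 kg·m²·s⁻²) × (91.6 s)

Reference: kg·m·s⁻¹.
Each option:
  (A) [kg·m²·s⁻²] / [m·s⁻¹] = kg·m·s⁻¹  ← same
  (B) [kg·m²·s⁻³] / [m·s⁻¹] = kg·m·s⁻²
  (C) m·s⁻¹
  (D) kg·s⁻¹
  (E) [kg·m²·s⁻²] · [s] = kg·m²·s⁻¹
Only (A) matches kg·m·s⁻¹.

(A)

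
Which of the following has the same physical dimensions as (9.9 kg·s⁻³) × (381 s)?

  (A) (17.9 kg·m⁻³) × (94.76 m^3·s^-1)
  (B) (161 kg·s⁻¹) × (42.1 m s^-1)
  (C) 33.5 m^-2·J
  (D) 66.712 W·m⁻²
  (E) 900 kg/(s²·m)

(C)

Reference: [kg·s⁻³] · [s] = kg·s⁻².
Each option:
  (A) [kg·m⁻³] · [m³·s⁻¹] = kg·s⁻¹
  (B) [kg·s⁻¹] · [m·s⁻¹] = kg·m·s⁻²
  (C) J·m⁻² = N·m·m⁻² = kg·s⁻²  ← same
  (D) W·m⁻² = J·s⁻¹·m⁻² = kg·s⁻³
  (E) kg·m⁻¹·s⁻²
Only (C) matches kg·s⁻².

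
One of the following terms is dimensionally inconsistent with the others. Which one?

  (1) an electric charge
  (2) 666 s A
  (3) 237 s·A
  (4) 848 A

Reduce each to base SI dimensions:
  (1) [electric charge] = s·A
  (2) s·A
  (3) A·s = s·A
  (4) A
All reduce to s·A except (4), which is A.

(4)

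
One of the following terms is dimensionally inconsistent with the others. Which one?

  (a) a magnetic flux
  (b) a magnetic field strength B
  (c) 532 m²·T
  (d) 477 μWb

Reduce each to base SI dimensions:
  (a) [magnetic flux] = kg·m²·s⁻²·A⁻¹
  (b) [magnetic field strength B] = kg·s⁻²·A⁻¹
  (c) T·m² = Wb·m⁻²·m² = kg·m²·s⁻²·A⁻¹
  (d) Wb = V·s = kg·m²·s⁻²·A⁻¹
All reduce to kg·m²·s⁻²·A⁻¹ except (b), which is kg·s⁻²·A⁻¹.

(b)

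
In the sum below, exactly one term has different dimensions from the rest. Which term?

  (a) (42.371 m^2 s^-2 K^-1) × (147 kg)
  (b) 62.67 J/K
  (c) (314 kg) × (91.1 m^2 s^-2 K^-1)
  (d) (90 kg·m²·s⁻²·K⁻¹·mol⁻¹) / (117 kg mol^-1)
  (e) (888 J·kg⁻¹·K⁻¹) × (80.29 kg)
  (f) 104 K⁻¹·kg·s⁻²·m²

Expand each in SI base units:
  (a) [m²·s⁻²·K⁻¹] · [kg] = kg·m²·s⁻²·K⁻¹
  (b) J·K⁻¹ = N·m·K⁻¹ = kg·m²·s⁻²·K⁻¹
  (c) [kg] · [m²·s⁻²·K⁻¹] = kg·m²·s⁻²·K⁻¹
  (d) [kg·m²·s⁻²·K⁻¹·mol⁻¹] / [kg·mol⁻¹] = m²·s⁻²·K⁻¹
  (e) [m²·s⁻²·K⁻¹] · [kg] = kg·m²·s⁻²·K⁻¹
  (f) kg·m²·s⁻²·K⁻¹
All reduce to kg·m²·s⁻²·K⁻¹ except (d), which is m²·s⁻²·K⁻¹.

(d)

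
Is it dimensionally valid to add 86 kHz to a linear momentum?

No

Dimensions:
  86 kHz:  Hz = s⁻¹
  a linear momentum:  [linear momentum] = kg·m·s⁻¹
s⁻¹ ≠ kg·m·s⁻¹, so they cannot be added.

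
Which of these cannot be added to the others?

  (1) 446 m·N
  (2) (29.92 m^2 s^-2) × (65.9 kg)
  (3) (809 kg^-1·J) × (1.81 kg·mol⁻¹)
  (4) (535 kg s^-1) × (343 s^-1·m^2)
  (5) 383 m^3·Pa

Work out the base dimensions of each:
  (1) N·m = kg·m·s⁻²·m = kg·m²·s⁻²
  (2) [m²·s⁻²] · [kg] = kg·m²·s⁻²
  (3) [m²·s⁻²] · [kg·mol⁻¹] = kg·m²·s⁻²·mol⁻¹
  (4) [kg·s⁻¹] · [m²·s⁻¹] = kg·m²·s⁻²
  (5) Pa·m³ = N·m⁻²·m³ = kg·m²·s⁻²
All reduce to kg·m²·s⁻² except (3), which is kg·m²·s⁻²·mol⁻¹.

(3)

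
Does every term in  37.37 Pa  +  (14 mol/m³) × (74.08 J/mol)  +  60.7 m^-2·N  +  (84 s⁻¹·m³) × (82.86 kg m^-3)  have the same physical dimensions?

Expand each in SI base units:
  37.37 Pa:  Pa = N·m⁻² = kg·m⁻¹·s⁻²
  (14 mol/m³) × (74.08 J/mol):  [m⁻³·mol] · [kg·m²·s⁻²·mol⁻¹] = kg·m⁻¹·s⁻²
  60.7 m^-2·N:  N·m⁻² = kg·m·s⁻²·m⁻² = kg·m⁻¹·s⁻²
  (84 s⁻¹·m³) × (82.86 kg m^-3):  [m³·s⁻¹] · [kg·m⁻³] = kg·s⁻¹
The terms do not share a single dimension (kg·m⁻¹·s⁻² vs kg·s⁻¹).

No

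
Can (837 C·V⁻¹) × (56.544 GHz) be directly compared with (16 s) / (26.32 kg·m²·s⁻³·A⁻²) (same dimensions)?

Work out the base dimensions of each:
  (837 C·V⁻¹) × (56.544 GHz):  [kg⁻¹·m⁻²·s⁴·A²] · [s⁻¹] = kg⁻¹·m⁻²·s³·A²
  (16 s) / (26.32 kg·m²·s⁻³·A⁻²):  [s] / [kg·m²·s⁻³·A⁻²] = kg⁻¹·m⁻²·s⁴·A²
kg⁻¹·m⁻²·s³·A² ≠ kg⁻¹·m⁻²·s⁴·A², so they cannot be added.

No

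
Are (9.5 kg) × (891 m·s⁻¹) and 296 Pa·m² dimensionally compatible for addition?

No

Dimensions:
  (9.5 kg) × (891 m·s⁻¹):  [kg] · [m·s⁻¹] = kg·m·s⁻¹
  296 Pa·m²:  Pa·m² = N·m⁻²·m² = kg·m·s⁻²
kg·m·s⁻¹ ≠ kg·m·s⁻², so they cannot be added.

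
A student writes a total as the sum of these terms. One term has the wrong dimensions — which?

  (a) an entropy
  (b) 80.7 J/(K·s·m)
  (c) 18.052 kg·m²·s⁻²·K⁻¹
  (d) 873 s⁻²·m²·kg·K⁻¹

(b)

In SI base units:
  (a) [entropy] = kg·m²·s⁻²·K⁻¹
  (b) J·s⁻¹·m⁻¹·K⁻¹ = N·m·s⁻¹·m⁻¹·K⁻¹ = kg·m·s⁻³·K⁻¹
  (c) kg·m²·s⁻²·K⁻¹
  (d) kg·m²·s⁻²·K⁻¹
All reduce to kg·m²·s⁻²·K⁻¹ except (b), which is kg·m·s⁻³·K⁻¹.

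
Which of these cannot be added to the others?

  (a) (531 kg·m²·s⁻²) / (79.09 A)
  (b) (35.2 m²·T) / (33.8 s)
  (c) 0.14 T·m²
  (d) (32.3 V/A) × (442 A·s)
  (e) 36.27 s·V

In SI base units:
  (a) [kg·m²·s⁻²] / [A] = kg·m²·s⁻²·A⁻¹
  (b) [kg·m²·s⁻²·A⁻¹] / [s] = kg·m²·s⁻³·A⁻¹
  (c) T·m² = Wb·m⁻²·m² = kg·m²·s⁻²·A⁻¹
  (d) [kg·m²·s⁻³·A⁻²] · [s·A] = kg·m²·s⁻²·A⁻¹
  (e) V·s = J·C⁻¹·s = kg·m²·s⁻²·A⁻¹
All reduce to kg·m²·s⁻²·A⁻¹ except (b), which is kg·m²·s⁻³·A⁻¹.

(b)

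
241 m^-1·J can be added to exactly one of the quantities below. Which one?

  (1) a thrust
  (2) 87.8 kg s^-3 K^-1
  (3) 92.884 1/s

Reference: J·m⁻¹ = N·m·m⁻¹ = kg·m·s⁻².
Each option:
  (1) [thrust] = kg·m·s⁻²  ← same
  (2) kg·s⁻³·K⁻¹
  (3) s⁻¹
Only (1) matches kg·m·s⁻².

(1)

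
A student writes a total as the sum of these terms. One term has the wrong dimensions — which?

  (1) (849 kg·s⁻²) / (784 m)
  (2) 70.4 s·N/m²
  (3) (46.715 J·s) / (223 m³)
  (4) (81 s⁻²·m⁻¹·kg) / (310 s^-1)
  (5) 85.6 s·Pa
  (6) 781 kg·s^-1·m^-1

In SI base units:
  (1) [kg·s⁻²] / [m] = kg·m⁻¹·s⁻²
  (2) N·s·m⁻² = kg·m·s⁻²·s·m⁻² = kg·m⁻¹·s⁻¹
  (3) [kg·m²·s⁻¹] / [m³] = kg·m⁻¹·s⁻¹
  (4) [kg·m⁻¹·s⁻²] / [s⁻¹] = kg·m⁻¹·s⁻¹
  (5) Pa·s = N·m⁻²·s = kg·m⁻¹·s⁻¹
  (6) kg·m⁻¹·s⁻¹
All reduce to kg·m⁻¹·s⁻¹ except (1), which is kg·m⁻¹·s⁻².

(1)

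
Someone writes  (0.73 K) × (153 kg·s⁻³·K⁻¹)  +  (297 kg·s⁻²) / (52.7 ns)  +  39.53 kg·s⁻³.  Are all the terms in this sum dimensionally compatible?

Expand each in SI base units:
  (0.73 K) × (153 kg·s⁻³·K⁻¹):  [K] · [kg·s⁻³·K⁻¹] = kg·s⁻³
  (297 kg·s⁻²) / (52.7 ns):  [kg·s⁻²] / [s] = kg·s⁻³
  39.53 kg·s⁻³:  kg·s⁻³
Every term reduces to kg·s⁻³.

Yes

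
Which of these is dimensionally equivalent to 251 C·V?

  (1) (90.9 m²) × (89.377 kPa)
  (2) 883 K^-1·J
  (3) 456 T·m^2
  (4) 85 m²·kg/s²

(4)

Reference: C·V = s·A·J·C⁻¹ = kg·m²·s⁻².
Each option:
  (1) [m²] · [kg·m⁻¹·s⁻²] = kg·m·s⁻²
  (2) J·K⁻¹ = N·m·K⁻¹ = kg·m²·s⁻²·K⁻¹
  (3) T·m² = Wb·m⁻²·m² = kg·m²·s⁻²·A⁻¹
  (4) kg·m²·s⁻²  ← same
Only (4) matches kg·m²·s⁻².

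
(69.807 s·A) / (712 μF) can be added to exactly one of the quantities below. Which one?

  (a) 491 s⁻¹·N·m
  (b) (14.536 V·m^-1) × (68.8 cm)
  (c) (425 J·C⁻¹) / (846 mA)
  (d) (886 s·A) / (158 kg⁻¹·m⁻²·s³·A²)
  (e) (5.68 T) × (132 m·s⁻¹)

Reference: [s·A] / [kg⁻¹·m⁻²·s⁴·A²] = kg·m²·s⁻³·A⁻¹.
Each option:
  (a) N·m·s⁻¹ = kg·m·s⁻²·m·s⁻¹ = kg·m²·s⁻³
  (b) [kg·m·s⁻³·A⁻¹] · [m] = kg·m²·s⁻³·A⁻¹  ← same
  (c) [kg·m²·s⁻³·A⁻¹] / [A] = kg·m²·s⁻³·A⁻²
  (d) [s·A] / [kg⁻¹·m⁻²·s³·A²] = kg·m²·s⁻²·A⁻¹
  (e) [kg·s⁻²·A⁻¹] · [m·s⁻¹] = kg·m·s⁻³·A⁻¹
Only (b) matches kg·m²·s⁻³·A⁻¹.

(b)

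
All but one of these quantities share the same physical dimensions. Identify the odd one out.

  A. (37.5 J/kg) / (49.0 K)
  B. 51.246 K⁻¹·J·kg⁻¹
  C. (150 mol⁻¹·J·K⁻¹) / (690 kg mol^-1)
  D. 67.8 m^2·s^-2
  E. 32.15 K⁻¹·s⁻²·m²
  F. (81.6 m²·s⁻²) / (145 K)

D.

Work out the base dimensions of each:
  A. [m²·s⁻²] / [K] = m²·s⁻²·K⁻¹
  B. J·kg⁻¹·K⁻¹ = N·m·kg⁻¹·K⁻¹ = m²·s⁻²·K⁻¹
  C. [kg·m²·s⁻²·K⁻¹·mol⁻¹] / [kg·mol⁻¹] = m²·s⁻²·K⁻¹
  D. m²·s⁻²
  E. m²·s⁻²·K⁻¹
  F. [m²·s⁻²] / [K] = m²·s⁻²·K⁻¹
All reduce to m²·s⁻²·K⁻¹ except D., which is m²·s⁻².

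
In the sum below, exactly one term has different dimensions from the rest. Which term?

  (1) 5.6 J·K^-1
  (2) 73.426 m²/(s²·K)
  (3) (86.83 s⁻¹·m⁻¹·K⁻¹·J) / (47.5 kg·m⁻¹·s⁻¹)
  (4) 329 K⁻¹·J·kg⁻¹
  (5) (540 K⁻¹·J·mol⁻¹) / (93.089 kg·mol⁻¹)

Work out the base dimensions of each:
  (1) J·K⁻¹ = N·m·K⁻¹ = kg·m²·s⁻²·K⁻¹
  (2) m²·s⁻²·K⁻¹
  (3) [kg·m·s⁻³·K⁻¹] / [kg·m⁻¹·s⁻¹] = m²·s⁻²·K⁻¹
  (4) J·kg⁻¹·K⁻¹ = N·m·kg⁻¹·K⁻¹ = m²·s⁻²·K⁻¹
  (5) [kg·m²·s⁻²·K⁻¹·mol⁻¹] / [kg·mol⁻¹] = m²·s⁻²·K⁻¹
All reduce to m²·s⁻²·K⁻¹ except (1), which is kg·m²·s⁻²·K⁻¹.

(1)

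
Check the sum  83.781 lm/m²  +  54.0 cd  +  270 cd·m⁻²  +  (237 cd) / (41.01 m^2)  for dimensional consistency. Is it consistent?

No

Reduce each to base SI dimensions:
  83.781 lm/m²:  lm·m⁻² = cd·m⁻² = m⁻²·cd
  54.0 cd:  cd
  270 cd·m⁻²:  cd·m⁻² = m⁻²·cd
  (237 cd) / (41.01 m^2):  [cd] / [m²] = m⁻²·cd
The terms do not share a single dimension (cd vs m⁻²·cd).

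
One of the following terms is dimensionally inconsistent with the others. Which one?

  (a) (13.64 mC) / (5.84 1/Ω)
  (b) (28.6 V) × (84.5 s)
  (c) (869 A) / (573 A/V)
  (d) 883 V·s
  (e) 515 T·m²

(c)

Reduce each to base SI dimensions:
  (a) [s·A] / [kg⁻¹·m⁻²·s³·A²] = kg·m²·s⁻²·A⁻¹
  (b) [kg·m²·s⁻³·A⁻¹] · [s] = kg·m²·s⁻²·A⁻¹
  (c) [A] / [kg⁻¹·m⁻²·s³·A²] = kg·m²·s⁻³·A⁻¹
  (d) V·s = J·C⁻¹·s = kg·m²·s⁻²·A⁻¹
  (e) T·m² = Wb·m⁻²·m² = kg·m²·s⁻²·A⁻¹
All reduce to kg·m²·s⁻²·A⁻¹ except (c), which is kg·m²·s⁻³·A⁻¹.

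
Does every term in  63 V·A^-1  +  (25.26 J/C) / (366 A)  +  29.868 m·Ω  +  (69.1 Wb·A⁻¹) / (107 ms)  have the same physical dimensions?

No

Expand each in SI base units:
  63 V·A^-1:  V·A⁻¹ = J·C⁻¹·A⁻¹ = kg·m²·s⁻³·A⁻²
  (25.26 J/C) / (366 A):  [kg·m²·s⁻³·A⁻¹] / [A] = kg·m²·s⁻³·A⁻²
  29.868 m·Ω:  Ω·m = V·A⁻¹·m = kg·m³·s⁻³·A⁻²
  (69.1 Wb·A⁻¹) / (107 ms):  [kg·m²·s⁻²·A⁻²] / [s] = kg·m²·s⁻³·A⁻²
The terms do not share a single dimension (kg·m²·s⁻³·A⁻² vs kg·m³·s⁻³·A⁻²).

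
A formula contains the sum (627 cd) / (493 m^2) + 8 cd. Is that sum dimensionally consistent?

Work out the base dimensions of each:
  (627 cd) / (493 m^2):  [cd] / [m²] = m⁻²·cd
  8 cd:  cd
m⁻²·cd ≠ cd, so they cannot be added.

No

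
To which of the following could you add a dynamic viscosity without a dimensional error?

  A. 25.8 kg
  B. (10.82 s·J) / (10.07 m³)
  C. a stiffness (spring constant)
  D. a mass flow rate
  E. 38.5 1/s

Reference: [dynamic viscosity] = kg·m⁻¹·s⁻¹.
Each option:
  A. kg
  B. [kg·m²·s⁻¹] / [m³] = kg·m⁻¹·s⁻¹  ← same
  C. [stiffness (spring constant)] = kg·s⁻²
  D. [mass flow rate] = kg·s⁻¹
  E. s⁻¹
Only B. matches kg·m⁻¹·s⁻¹.

B.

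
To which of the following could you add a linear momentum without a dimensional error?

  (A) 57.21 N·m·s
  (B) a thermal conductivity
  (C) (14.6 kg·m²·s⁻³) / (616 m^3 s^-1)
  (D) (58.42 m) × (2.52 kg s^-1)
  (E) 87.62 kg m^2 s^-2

Reference: [linear momentum] = kg·m·s⁻¹.
Each option:
  (A) N·m·s = kg·m·s⁻²·m·s = kg·m²·s⁻¹
  (B) [thermal conductivity] = kg·m·s⁻³·K⁻¹
  (C) [kg·m²·s⁻³] / [m³·s⁻¹] = kg·m⁻¹·s⁻²
  (D) [m] · [kg·s⁻¹] = kg·m·s⁻¹  ← same
  (E) kg·m²·s⁻²
Only (D) matches kg·m·s⁻¹.

(D)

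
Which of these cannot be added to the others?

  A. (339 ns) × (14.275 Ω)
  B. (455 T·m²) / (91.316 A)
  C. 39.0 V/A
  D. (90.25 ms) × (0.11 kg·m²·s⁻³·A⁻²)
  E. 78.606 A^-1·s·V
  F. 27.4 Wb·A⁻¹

Reduce each to base SI dimensions:
  A. [s] · [kg·m²·s⁻³·A⁻²] = kg·m²·s⁻²·A⁻²
  B. [kg·m²·s⁻²·A⁻¹] / [A] = kg·m²·s⁻²·A⁻²
  C. V·A⁻¹ = J·C⁻¹·A⁻¹ = kg·m²·s⁻³·A⁻²
  D. [s] · [kg·m²·s⁻³·A⁻²] = kg·m²·s⁻²·A⁻²
  E. V·s·A⁻¹ = J·C⁻¹·s·A⁻¹ = kg·m²·s⁻²·A⁻²
  F. Wb·A⁻¹ = V·s·A⁻¹ = kg·m²·s⁻²·A⁻²
All reduce to kg·m²·s⁻²·A⁻² except C., which is kg·m²·s⁻³·A⁻².

C.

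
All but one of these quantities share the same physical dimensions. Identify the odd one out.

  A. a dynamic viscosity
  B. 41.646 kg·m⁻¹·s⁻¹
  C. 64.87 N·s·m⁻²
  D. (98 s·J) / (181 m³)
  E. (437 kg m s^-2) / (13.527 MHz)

Reduce each to base SI dimensions:
  A. [dynamic viscosity] = kg·m⁻¹·s⁻¹
  B. kg·m⁻¹·s⁻¹
  C. N·s·m⁻² = kg·m·s⁻²·s·m⁻² = kg·m⁻¹·s⁻¹
  D. [kg·m²·s⁻¹] / [m³] = kg·m⁻¹·s⁻¹
  E. [kg·m·s⁻²] / [s⁻¹] = kg·m·s⁻¹
All reduce to kg·m⁻¹·s⁻¹ except E., which is kg·m·s⁻¹.

E.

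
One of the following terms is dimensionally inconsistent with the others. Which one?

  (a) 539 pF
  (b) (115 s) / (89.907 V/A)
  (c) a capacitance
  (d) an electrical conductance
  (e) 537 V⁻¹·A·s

(d)

Work out the base dimensions of each:
  (a) F = C·V⁻¹ = kg⁻¹·m⁻²·s⁴·A²
  (b) [s] / [kg·m²·s⁻³·A⁻²] = kg⁻¹·m⁻²·s⁴·A²
  (c) [capacitance] = kg⁻¹·m⁻²·s⁴·A²
  (d) [electrical conductance] = kg⁻¹·m⁻²·s³·A²
  (e) A·s·V⁻¹ = A·s·(J·C⁻¹)⁻¹ = kg⁻¹·m⁻²·s⁴·A²
All reduce to kg⁻¹·m⁻²·s⁴·A² except (d), which is kg⁻¹·m⁻²·s³·A².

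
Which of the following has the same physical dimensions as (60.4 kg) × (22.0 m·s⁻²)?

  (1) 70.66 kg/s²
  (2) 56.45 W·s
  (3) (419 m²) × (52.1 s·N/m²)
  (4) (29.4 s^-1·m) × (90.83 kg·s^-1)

Reference: [kg] · [m·s⁻²] = kg·m·s⁻².
Each option:
  (1) kg·s⁻²
  (2) W·s = J·s⁻¹·s = kg·m²·s⁻²
  (3) [m²] · [kg·m⁻¹·s⁻¹] = kg·m·s⁻¹
  (4) [m·s⁻¹] · [kg·s⁻¹] = kg·m·s⁻²  ← same
Only (4) matches kg·m·s⁻².

(4)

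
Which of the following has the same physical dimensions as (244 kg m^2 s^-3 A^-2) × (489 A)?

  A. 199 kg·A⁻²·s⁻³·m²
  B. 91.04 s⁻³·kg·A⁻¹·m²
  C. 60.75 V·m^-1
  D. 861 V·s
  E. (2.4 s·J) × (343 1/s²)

B.

Reference: [kg·m²·s⁻³·A⁻²] · [A] = kg·m²·s⁻³·A⁻¹.
Each option:
  A. kg·m²·s⁻³·A⁻²
  B. kg·m²·s⁻³·A⁻¹  ← same
  C. V·m⁻¹ = J·C⁻¹·m⁻¹ = kg·m·s⁻³·A⁻¹
  D. V·s = J·C⁻¹·s = kg·m²·s⁻²·A⁻¹
  E. [kg·m²·s⁻¹] · [s⁻²] = kg·m²·s⁻³
Only B. matches kg·m²·s⁻³·A⁻¹.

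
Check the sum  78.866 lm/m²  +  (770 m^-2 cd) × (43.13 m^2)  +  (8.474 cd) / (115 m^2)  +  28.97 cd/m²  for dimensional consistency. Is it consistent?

No

Dimensions:
  78.866 lm/m²:  lm·m⁻² = cd·m⁻² = m⁻²·cd
  (770 m^-2 cd) × (43.13 m^2):  [m⁻²·cd] · [m²] = cd
  (8.474 cd) / (115 m^2):  [cd] / [m²] = m⁻²·cd
  28.97 cd/m²:  cd·m⁻² = m⁻²·cd
The terms do not share a single dimension (cd vs m⁻²·cd).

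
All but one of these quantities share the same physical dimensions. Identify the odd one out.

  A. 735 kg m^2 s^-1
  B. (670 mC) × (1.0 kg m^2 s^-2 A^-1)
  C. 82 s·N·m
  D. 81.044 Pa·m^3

Work out the base dimensions of each:
  A. kg·m²·s⁻¹
  B. [s·A] · [kg·m²·s⁻²·A⁻¹] = kg·m²·s⁻¹
  C. N·m·s = kg·m·s⁻²·m·s = kg·m²·s⁻¹
  D. Pa·m³ = N·m⁻²·m³ = kg·m²·s⁻²
All reduce to kg·m²·s⁻¹ except D., which is kg·m²·s⁻².

D.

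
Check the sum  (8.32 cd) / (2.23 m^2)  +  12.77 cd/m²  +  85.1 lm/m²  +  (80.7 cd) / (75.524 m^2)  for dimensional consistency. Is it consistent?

Expand each in SI base units:
  (8.32 cd) / (2.23 m^2):  [cd] / [m²] = m⁻²·cd
  12.77 cd/m²:  cd·m⁻² = m⁻²·cd
  85.1 lm/m²:  lm·m⁻² = cd·m⁻² = m⁻²·cd
  (80.7 cd) / (75.524 m^2):  [cd] / [m²] = m⁻²·cd
Every term reduces to m⁻²·cd.

Yes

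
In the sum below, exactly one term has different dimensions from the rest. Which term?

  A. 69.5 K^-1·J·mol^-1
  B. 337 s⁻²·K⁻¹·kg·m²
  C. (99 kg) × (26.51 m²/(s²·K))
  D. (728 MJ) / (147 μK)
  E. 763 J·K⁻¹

Reduce each to base SI dimensions:
  A. J·mol⁻¹·K⁻¹ = N·m·mol⁻¹·K⁻¹ = kg·m²·s⁻²·K⁻¹·mol⁻¹
  B. kg·m²·s⁻²·K⁻¹
  C. [kg] · [m²·s⁻²·K⁻¹] = kg·m²·s⁻²·K⁻¹
  D. [kg·m²·s⁻²] / [K] = kg·m²·s⁻²·K⁻¹
  E. J·K⁻¹ = N·m·K⁻¹ = kg·m²·s⁻²·K⁻¹
All reduce to kg·m²·s⁻²·K⁻¹ except A., which is kg·m²·s⁻²·K⁻¹·mol⁻¹.

A.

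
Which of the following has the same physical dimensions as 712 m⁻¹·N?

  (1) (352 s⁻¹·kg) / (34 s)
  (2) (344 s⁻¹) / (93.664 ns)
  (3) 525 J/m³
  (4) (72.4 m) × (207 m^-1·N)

Reference: N·m⁻¹ = kg·m·s⁻²·m⁻¹ = kg·s⁻².
Each option:
  (1) [kg·s⁻¹] / [s] = kg·s⁻²  ← same
  (2) [s⁻¹] / [s] = s⁻²
  (3) J·m⁻³ = N·m·m⁻³ = kg·m⁻¹·s⁻²
  (4) [m] · [kg·s⁻²] = kg·m·s⁻²
Only (1) matches kg·s⁻².

(1)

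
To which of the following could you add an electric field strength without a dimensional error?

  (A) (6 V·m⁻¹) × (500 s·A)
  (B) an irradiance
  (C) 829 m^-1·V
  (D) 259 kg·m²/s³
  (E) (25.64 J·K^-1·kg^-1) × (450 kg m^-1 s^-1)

Reference: [electric field strength] = kg·m·s⁻³·A⁻¹.
Each option:
  (A) [kg·m·s⁻³·A⁻¹] · [s·A] = kg·m·s⁻²
  (B) [irradiance] = kg·s⁻³
  (C) V·m⁻¹ = J·C⁻¹·m⁻¹ = kg·m·s⁻³·A⁻¹  ← same
  (D) kg·m²·s⁻³
  (E) [m²·s⁻²·K⁻¹] · [kg·m⁻¹·s⁻¹] = kg·m·s⁻³·K⁻¹
Only (C) matches kg·m·s⁻³·A⁻¹.

(C)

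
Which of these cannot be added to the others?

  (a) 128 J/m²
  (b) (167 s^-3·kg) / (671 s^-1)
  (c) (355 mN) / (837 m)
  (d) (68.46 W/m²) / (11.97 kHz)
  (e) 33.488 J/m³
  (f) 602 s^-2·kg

(e)

Work out the base dimensions of each:
  (a) J·m⁻² = N·m·m⁻² = kg·s⁻²
  (b) [kg·s⁻³] / [s⁻¹] = kg·s⁻²
  (c) [kg·m·s⁻²] / [m] = kg·s⁻²
  (d) [kg·s⁻³] / [s⁻¹] = kg·s⁻²
  (e) J·m⁻³ = N·m·m⁻³ = kg·m⁻¹·s⁻²
  (f) kg·s⁻²
All reduce to kg·s⁻² except (e), which is kg·m⁻¹·s⁻².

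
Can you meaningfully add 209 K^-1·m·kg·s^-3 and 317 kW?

No

Expand each in SI base units:
  209 K^-1·m·kg·s^-3:  kg·m·s⁻³·K⁻¹
  317 kW:  W = J·s⁻¹ = kg·m²·s⁻³
kg·m·s⁻³·K⁻¹ ≠ kg·m²·s⁻³, so they cannot be added.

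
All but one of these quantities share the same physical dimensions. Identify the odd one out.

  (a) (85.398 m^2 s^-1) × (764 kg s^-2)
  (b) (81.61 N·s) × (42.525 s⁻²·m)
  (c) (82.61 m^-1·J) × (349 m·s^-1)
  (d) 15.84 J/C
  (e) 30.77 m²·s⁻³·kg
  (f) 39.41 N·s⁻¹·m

(d)

Reduce each to base SI dimensions:
  (a) [m²·s⁻¹] · [kg·s⁻²] = kg·m²·s⁻³
  (b) [kg·m·s⁻¹] · [m·s⁻²] = kg·m²·s⁻³
  (c) [kg·m·s⁻²] · [m·s⁻¹] = kg·m²·s⁻³
  (d) J·C⁻¹ = N·m·(s·A)⁻¹ = kg·m²·s⁻³·A⁻¹
  (e) kg·m²·s⁻³
  (f) N·m·s⁻¹ = kg·m·s⁻²·m·s⁻¹ = kg·m²·s⁻³
All reduce to kg·m²·s⁻³ except (d), which is kg·m²·s⁻³·A⁻¹.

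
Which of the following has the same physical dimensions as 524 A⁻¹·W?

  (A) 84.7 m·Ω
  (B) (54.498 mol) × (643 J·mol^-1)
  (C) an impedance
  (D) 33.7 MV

(D)

Reference: W·A⁻¹ = J·s⁻¹·A⁻¹ = kg·m²·s⁻³·A⁻¹.
Each option:
  (A) Ω·m = V·A⁻¹·m = kg·m³·s⁻³·A⁻²
  (B) [mol] · [kg·m²·s⁻²·mol⁻¹] = kg·m²·s⁻²
  (C) [impedance] = kg·m²·s⁻³·A⁻²
  (D) V = J·C⁻¹ = kg·m²·s⁻³·A⁻¹  ← same
Only (D) matches kg·m²·s⁻³·A⁻¹.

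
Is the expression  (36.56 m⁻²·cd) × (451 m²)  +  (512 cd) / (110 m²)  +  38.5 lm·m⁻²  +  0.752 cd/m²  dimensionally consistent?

No

Work out the base dimensions of each:
  (36.56 m⁻²·cd) × (451 m²):  [m⁻²·cd] · [m²] = cd
  (512 cd) / (110 m²):  [cd] / [m²] = m⁻²·cd
  38.5 lm·m⁻²:  lm·m⁻² = cd·m⁻² = m⁻²·cd
  0.752 cd/m²:  cd·m⁻² = m⁻²·cd
The terms do not share a single dimension (cd vs m⁻²·cd).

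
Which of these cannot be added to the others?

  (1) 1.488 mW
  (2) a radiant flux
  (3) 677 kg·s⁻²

(3)

In SI base units:
  (1) W = J·s⁻¹ = kg·m²·s⁻³
  (2) [radiant flux] = kg·m²·s⁻³
  (3) kg·s⁻²
All reduce to kg·m²·s⁻³ except (3), which is kg·s⁻².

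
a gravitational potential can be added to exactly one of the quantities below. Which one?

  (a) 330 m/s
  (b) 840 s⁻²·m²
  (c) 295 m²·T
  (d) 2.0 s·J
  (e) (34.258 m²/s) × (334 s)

Reference: [gravitational potential] = m²·s⁻².
Each option:
  (a) m·s⁻¹
  (b) m²·s⁻²  ← same
  (c) T·m² = Wb·m⁻²·m² = kg·m²·s⁻²·A⁻¹
  (d) J·s = N·m·s = kg·m²·s⁻¹
  (e) [m²·s⁻¹] · [s] = m²
Only (b) matches m²·s⁻².

(b)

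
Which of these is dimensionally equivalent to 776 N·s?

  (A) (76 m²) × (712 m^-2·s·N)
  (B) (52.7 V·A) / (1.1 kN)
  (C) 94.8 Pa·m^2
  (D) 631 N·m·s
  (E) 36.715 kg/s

(A)

Reference: N·s = kg·m·s⁻²·s = kg·m·s⁻¹.
Each option:
  (A) [m²] · [kg·m⁻¹·s⁻¹] = kg·m·s⁻¹  ← same
  (B) [kg·m²·s⁻³] / [kg·m·s⁻²] = m·s⁻¹
  (C) Pa·m² = N·m⁻²·m² = kg·m·s⁻²
  (D) N·m·s = kg·m·s⁻²·m·s = kg·m²·s⁻¹
  (E) kg·s⁻¹
Only (A) matches kg·m·s⁻¹.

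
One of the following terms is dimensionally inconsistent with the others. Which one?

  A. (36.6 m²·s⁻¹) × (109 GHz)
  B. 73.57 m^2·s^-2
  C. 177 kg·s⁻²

C.

Expand each in SI base units:
  A. [m²·s⁻¹] · [s⁻¹] = m²·s⁻²
  B. m²·s⁻²
  C. kg·s⁻²
All reduce to m²·s⁻² except C., which is kg·s⁻².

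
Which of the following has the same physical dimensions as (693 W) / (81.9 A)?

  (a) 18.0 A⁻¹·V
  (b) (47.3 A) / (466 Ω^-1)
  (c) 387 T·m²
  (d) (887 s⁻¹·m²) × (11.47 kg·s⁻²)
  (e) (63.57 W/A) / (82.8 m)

(b)

Reference: [kg·m²·s⁻³] / [A] = kg·m²·s⁻³·A⁻¹.
Each option:
  (a) V·A⁻¹ = J·C⁻¹·A⁻¹ = kg·m²·s⁻³·A⁻²
  (b) [A] / [kg⁻¹·m⁻²·s³·A²] = kg·m²·s⁻³·A⁻¹  ← same
  (c) T·m² = Wb·m⁻²·m² = kg·m²·s⁻²·A⁻¹
  (d) [m²·s⁻¹] · [kg·s⁻²] = kg·m²·s⁻³
  (e) [kg·m²·s⁻³·A⁻¹] / [m] = kg·m·s⁻³·A⁻¹
Only (b) matches kg·m²·s⁻³·A⁻¹.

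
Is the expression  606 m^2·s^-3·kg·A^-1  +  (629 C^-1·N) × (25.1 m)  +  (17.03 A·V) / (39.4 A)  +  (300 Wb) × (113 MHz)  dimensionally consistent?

Yes

Expand each in SI base units:
  606 m^2·s^-3·kg·A^-1:  kg·m²·s⁻³·A⁻¹
  (629 C^-1·N) × (25.1 m):  [kg·m·s⁻³·A⁻¹] · [m] = kg·m²·s⁻³·A⁻¹
  (17.03 A·V) / (39.4 A):  [kg·m²·s⁻³] / [A] = kg·m²·s⁻³·A⁻¹
  (300 Wb) × (113 MHz):  [kg·m²·s⁻²·A⁻¹] · [s⁻¹] = kg·m²·s⁻³·A⁻¹
Every term reduces to kg·m²·s⁻³·A⁻¹.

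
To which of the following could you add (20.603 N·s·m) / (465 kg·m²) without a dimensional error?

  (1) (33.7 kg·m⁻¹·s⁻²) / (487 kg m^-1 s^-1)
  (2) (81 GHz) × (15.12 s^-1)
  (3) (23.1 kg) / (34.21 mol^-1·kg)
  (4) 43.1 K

(1)

Reference: [kg·m²·s⁻¹] / [kg·m²] = s⁻¹.
Each option:
  (1) [kg·m⁻¹·s⁻²] / [kg·m⁻¹·s⁻¹] = s⁻¹  ← same
  (2) [s⁻¹] · [s⁻¹] = s⁻²
  (3) [kg] / [kg·mol⁻¹] = mol
  (4) K
Only (1) matches s⁻¹.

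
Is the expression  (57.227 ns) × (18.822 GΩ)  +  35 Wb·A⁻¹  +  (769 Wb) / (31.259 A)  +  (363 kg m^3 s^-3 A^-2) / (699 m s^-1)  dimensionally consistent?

Yes

Work out the base dimensions of each:
  (57.227 ns) × (18.822 GΩ):  [s] · [kg·m²·s⁻³·A⁻²] = kg·m²·s⁻²·A⁻²
  35 Wb·A⁻¹:  Wb·A⁻¹ = V·s·A⁻¹ = kg·m²·s⁻²·A⁻²
  (769 Wb) / (31.259 A):  [kg·m²·s⁻²·A⁻¹] / [A] = kg·m²·s⁻²·A⁻²
  (363 kg m^3 s^-3 A^-2) / (699 m s^-1):  [kg·m³·s⁻³·A⁻²] / [m·s⁻¹] = kg·m²·s⁻²·A⁻²
Every term reduces to kg·m²·s⁻²·A⁻².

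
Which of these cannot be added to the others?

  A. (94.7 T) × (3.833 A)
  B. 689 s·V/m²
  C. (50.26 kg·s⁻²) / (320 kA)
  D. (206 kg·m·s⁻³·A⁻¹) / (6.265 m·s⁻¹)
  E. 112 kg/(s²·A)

Expand each in SI base units:
  A. [kg·s⁻²·A⁻¹] · [A] = kg·s⁻²
  B. V·s·m⁻² = J·C⁻¹·s·m⁻² = kg·s⁻²·A⁻¹
  C. [kg·s⁻²] / [A] = kg·s⁻²·A⁻¹
  D. [kg·m·s⁻³·A⁻¹] / [m·s⁻¹] = kg·s⁻²·A⁻¹
  E. kg·s⁻²·A⁻¹
All reduce to kg·s⁻²·A⁻¹ except A., which is kg·s⁻².

A.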